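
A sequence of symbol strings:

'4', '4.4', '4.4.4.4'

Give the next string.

Every step duplicates the string with '.' between the halves.
So the next term is two copies of 4.4.4.4 with '.' between the halves.

4.4.4.4.4.4.4.4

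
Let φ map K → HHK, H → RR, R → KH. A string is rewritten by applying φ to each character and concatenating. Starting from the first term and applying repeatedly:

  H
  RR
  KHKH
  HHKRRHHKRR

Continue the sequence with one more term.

RRRRHHKKHKHRRRRHHKKHKH

Apply φ to HHKRRHHKRR symbol by symbol: H→RR, H→RR, K→HHK, R→KH, R→KH, H→RR, H→RR, K→HHK, R→KH, R→KH; joined: RR RR HHK KH KH RR RR HHK KH KH.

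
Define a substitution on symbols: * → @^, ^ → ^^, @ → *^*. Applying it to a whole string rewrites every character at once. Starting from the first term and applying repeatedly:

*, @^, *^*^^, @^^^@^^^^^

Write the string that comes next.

Expanding @^^^@^^^^^: @→*^*, ^→^^, ^→^^, ^→^^, @→*^*, ^→^^, ^→^^, ^→^^, ^→^^, ^→^^. Concatenated: *^* ^^ ^^ ^^ *^* ^^ ^^ ^^ ^^ ^^.

*^*^^^^^^*^*^^^^^^^^^^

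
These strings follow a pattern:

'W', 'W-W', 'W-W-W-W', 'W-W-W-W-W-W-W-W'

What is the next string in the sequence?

Each string is two copies of the previous one joined by '-'.
Doubling W-W-W-W-W-W-W-W with '-' between the halves:

W-W-W-W-W-W-W-W-W-W-W-W-W-W-W-W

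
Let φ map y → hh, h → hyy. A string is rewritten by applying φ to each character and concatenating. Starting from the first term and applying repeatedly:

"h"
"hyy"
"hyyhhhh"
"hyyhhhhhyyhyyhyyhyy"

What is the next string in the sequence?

hyyhhhhhyyhyyhyyhyyhyyhhhhhyyhhhhhyyhhhhhyyhhhh

Applying the rule to each of the 19 symbols of hyyhhhhhyyhyyhyyhyy gives the pieces hyy hh hh hyy hyy hyy hyy hyy hh hh hyy hh hh hyy hh hh hyy hh hh, which concatenate to the answer.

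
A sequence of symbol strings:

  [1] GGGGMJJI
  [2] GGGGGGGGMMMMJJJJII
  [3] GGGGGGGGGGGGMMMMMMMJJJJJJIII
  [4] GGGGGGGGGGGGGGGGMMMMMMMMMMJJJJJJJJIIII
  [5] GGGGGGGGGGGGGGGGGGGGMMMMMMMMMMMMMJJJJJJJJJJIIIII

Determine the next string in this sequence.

Each string has the form G^{4n} M^{3n-2} J^{2n} I^{n} (n = 1, 2, …).
Setting n = 6 gives 24, 16, 12, 6 characters in each block.

GGGGGGGGGGGGGGGGGGGGGGGGMMMMMMMMMMMMMMMMJJJJJJJJJJJJIIIIII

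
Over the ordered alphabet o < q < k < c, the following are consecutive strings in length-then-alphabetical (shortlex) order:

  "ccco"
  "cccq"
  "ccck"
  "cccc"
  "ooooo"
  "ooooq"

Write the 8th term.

Stepping forward 2 times from ooooq: ooooq → ooook, then the target.

ooooc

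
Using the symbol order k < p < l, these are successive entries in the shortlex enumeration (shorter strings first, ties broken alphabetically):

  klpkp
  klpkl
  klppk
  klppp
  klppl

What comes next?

Treat klppl as a base-3 numeral over the given alphabet and add one, carrying through any trailing l's.

klplk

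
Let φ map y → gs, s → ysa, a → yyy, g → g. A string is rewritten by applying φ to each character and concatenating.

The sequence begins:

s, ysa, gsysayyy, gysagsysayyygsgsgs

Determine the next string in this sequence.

ggsysayyygysagsysayyygsgsgsgysagysagysa

Replace each of the 18 characters of gysagsysayyygsgsgs in place — g gs ysa yyy g ysa gs ysa yyy gs gs gs g ysa g ysa g ysa — and concatenate.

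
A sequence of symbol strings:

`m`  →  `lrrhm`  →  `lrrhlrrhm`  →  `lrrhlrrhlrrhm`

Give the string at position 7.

Each term is the previous one with lrrh prepended.
From lrrhlrrhlrrhm, 3 further steps: lrrhlrrhlrrhm → lrrhlrrhlrrhlrrhm → lrrhlrrhlrrhlrrhlrrhm → (answer).

lrrhlrrhlrrhlrrhlrrhlrrhm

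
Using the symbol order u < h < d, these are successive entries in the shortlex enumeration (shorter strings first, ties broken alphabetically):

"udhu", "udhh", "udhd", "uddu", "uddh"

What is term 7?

Advancing 2 positions from uddh through uddh → uddd reaches term 7.

huuu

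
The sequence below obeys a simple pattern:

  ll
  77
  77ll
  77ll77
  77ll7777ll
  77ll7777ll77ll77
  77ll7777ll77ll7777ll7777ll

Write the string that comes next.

77ll7777ll77ll7777ll7777ll77ll7777ll77ll77

This is a Fibonacci-style word recurrence s(k) = s(k−1)·s(k−2): e.g. 77·ll = 77ll.
So term 8 is 77ll7777ll77ll7777ll7777ll·77ll7777ll77ll77.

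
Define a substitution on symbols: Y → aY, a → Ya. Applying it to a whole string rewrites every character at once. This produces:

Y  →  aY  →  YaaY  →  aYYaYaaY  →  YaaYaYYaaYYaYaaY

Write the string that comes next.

Applying the rule to each of the 16 symbols of YaaYaYYaaYYaYaaY gives the pieces aY Ya Ya aY Ya aY aY Ya Ya aY aY Ya aY Ya Ya aY, which concatenate to the answer.

aYYaYaaYYaaYaYYaYaaYaYYaaYYaYaaY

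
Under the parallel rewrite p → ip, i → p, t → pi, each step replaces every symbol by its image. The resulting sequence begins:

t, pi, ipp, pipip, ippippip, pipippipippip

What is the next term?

Applying the rule to each of the 13 symbols of pipippipippip gives the pieces ip p ip p ip ip p ip p ip ip p ip, which concatenate to the answer.

ippippipippippipippip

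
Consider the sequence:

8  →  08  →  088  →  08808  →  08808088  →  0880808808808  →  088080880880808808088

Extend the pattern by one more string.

This is a Fibonacci-style word recurrence s(k) = s(k−1)·s(k−2): e.g. 08·8 = 088.
So term 8 is 088080880880808808088·0880808808808.

0880808808808088080880880808808808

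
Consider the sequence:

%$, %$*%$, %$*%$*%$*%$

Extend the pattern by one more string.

Each string is two copies of the previous one joined by '*'.
One more doubling of %$*%$*%$*%$ gives the answer.

%$*%$*%$*%$*%$*%$*%$*%$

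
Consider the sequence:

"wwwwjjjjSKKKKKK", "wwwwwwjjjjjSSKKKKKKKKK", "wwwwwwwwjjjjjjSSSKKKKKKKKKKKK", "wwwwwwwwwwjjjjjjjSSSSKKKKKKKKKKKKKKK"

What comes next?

wwwwwwwwwwwwjjjjjjjjSSSSSKKKKKKKKKKKKKKKKKK

Term n consists of 2n w's, followed by n+2 j's, followed by n-1 S's, followed by 3n K's, where the shown terms are n = 2, 3, 4, 5.
For the next term, n = 6, so the run lengths are 12, 8, 5, 18.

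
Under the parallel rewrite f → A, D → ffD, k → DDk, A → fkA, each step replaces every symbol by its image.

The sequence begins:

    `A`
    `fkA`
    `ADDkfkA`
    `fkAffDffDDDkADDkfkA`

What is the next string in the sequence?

Rewriting the 19 symbols of fkAffDffDDDkADDkfkA one by one yields A DDk fkA A A ffD A A ffD ffD ffD DDk fkA ffD ffD DDk A DDk fkA; concatenated:

ADDkfkAAAffDAAffDffDffDDDkfkAffDffDDDkADDkfkA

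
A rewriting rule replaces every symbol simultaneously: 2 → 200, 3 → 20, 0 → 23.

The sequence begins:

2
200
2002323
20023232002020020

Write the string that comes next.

Rewriting the 17 symbols of 20023232002020020 one by one yields 200 23 23 200 20 200 20 200 23 23 200 23 200 23 23 200 23; concatenated:

20023232002020020200232320023200232320023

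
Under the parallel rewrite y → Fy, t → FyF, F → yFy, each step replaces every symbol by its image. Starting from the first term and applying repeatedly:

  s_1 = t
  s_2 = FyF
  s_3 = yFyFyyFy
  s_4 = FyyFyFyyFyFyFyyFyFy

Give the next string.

Applying the rule to each of the 19 symbols of FyyFyFyyFyFyFyyFyFy gives the pieces yFy Fy Fy yFy Fy yFy Fy Fy yFy Fy yFy Fy yFy Fy Fy yFy Fy yFy Fy, which concatenate to the answer.

yFyFyFyyFyFyyFyFyFyyFyFyyFyFyyFyFyFyyFyFyyFyFy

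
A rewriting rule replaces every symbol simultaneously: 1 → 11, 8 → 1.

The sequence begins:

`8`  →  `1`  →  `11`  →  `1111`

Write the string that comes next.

11111111

Apply φ to 1111 symbol by symbol: 1→11, 1→11, 1→11, 1→11; joined: 11 11 11 11.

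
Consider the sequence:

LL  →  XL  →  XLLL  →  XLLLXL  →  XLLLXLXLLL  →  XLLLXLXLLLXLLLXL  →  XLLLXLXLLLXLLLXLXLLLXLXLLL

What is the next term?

Each term (from the third on) is the previous term followed by the one before it: term 3 = XL·LL = XLLL.
Continuing: XLLLXLXLLLXLLLXLXLLLXLXLLL · XLLLXLXLLLXLLLXL gives term 8.

XLLLXLXLLLXLLLXLXLLLXLXLLLXLLLXLXLLLXLLLXL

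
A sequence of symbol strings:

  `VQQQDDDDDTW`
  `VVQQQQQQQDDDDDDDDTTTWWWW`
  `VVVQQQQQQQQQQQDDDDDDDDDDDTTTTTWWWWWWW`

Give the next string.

Term n consists of n V's, followed by 4n-1 Q's, followed by 3n+2 D's, followed by 2n-1 T's, followed by 3n-2 W's (n = 1, 2, …).
Setting n = 4 gives 4, 15, 14, 7, 10 characters in each block.

VVVVQQQQQQQQQQQQQQQDDDDDDDDDDDDDDTTTTTTTWWWWWWWWWW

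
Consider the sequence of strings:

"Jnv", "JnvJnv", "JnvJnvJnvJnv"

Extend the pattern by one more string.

s(k+1) = s(k)·s(k) — each term doubles the last.
So the next term is two copies of JnvJnvJnvJnv.

JnvJnvJnvJnvJnvJnvJnvJnv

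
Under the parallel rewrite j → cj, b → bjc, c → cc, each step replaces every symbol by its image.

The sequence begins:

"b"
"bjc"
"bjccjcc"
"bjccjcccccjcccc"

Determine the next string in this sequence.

Rewriting the 15 symbols of bjccjcccccjcccc one by one yields bjc cj cc cc cj cc cc cc cc cc cj cc cc cc cc; concatenated:

bjccjcccccjcccccccccccjcccccccc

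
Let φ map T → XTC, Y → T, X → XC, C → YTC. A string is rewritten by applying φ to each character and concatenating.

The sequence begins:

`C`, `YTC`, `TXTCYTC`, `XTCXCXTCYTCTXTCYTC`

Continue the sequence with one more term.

Replace each of the 18 characters of XTCXCXTCYTCTXTCYTC in place — XC XTC YTC XC YTC XC XTC YTC T XTC YTC XTC XC XTC YTC T XTC YTC — and concatenate.

XCXTCYTCXCYTCXCXTCYTCTXTCYTCXTCXCXTCYTCTXTCYTC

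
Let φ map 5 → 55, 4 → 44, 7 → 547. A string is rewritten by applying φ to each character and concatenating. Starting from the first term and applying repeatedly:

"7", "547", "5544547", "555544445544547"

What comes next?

Replace each of the 15 characters of 555544445544547 in place — 55 55 55 55 44 44 44 44 55 55 44 44 55 44 547 — and concatenate.

5555555544444444555544445544547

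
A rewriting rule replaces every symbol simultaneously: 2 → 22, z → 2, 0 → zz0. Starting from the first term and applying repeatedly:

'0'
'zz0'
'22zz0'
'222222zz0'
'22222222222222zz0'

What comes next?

222222222222222222222222222222zz0

Applying the rule to each of the 17 symbols of 22222222222222zz0 gives the pieces 22 22 22 22 22 22 22 22 22 22 22 22 22 22 2 2 zz0, which concatenate to the answer.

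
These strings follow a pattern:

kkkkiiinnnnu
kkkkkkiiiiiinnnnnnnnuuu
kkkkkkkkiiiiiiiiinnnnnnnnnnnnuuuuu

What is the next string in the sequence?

The n-th term is 2n+2 k's then 3n i's then 4n n's then 2n-1 u's (n = 1, 2, …).
Setting n = 4 gives 10, 12, 16, 7 characters in each block.

kkkkkkkkkkiiiiiiiiiiiinnnnnnnnnnnnnnnnuuuuuuu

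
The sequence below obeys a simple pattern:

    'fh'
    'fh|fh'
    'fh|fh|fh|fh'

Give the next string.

Every step duplicates the string with '|' between the halves.
Doubling fh|fh|fh|fh with '|' between the halves:

fh|fh|fh|fh|fh|fh|fh|fh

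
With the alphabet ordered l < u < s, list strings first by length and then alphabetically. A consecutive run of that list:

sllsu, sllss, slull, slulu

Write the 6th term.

Advancing 2 positions from slulu through slulu → sluls reaches term 6.

sluul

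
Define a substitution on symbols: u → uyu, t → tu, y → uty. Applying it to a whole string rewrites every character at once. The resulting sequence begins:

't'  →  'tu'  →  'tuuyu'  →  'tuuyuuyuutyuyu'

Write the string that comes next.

tuuyuuyuutyuyuuyuutyuyuuyutuutyuyuutyuyu

φ(tuuyuuyuutyuyu) expands symbol-by-symbol to tu uyu uyu uty uyu uyu uty uyu uyu tu uty uyu uty uyu; joining the 14 pieces gives the next term.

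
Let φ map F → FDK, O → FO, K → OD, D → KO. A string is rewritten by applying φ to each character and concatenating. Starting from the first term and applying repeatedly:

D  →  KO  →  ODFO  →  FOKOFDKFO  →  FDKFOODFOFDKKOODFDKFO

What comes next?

Rewriting the 21 symbols of FDKFOODFOFDKKOODFDKFO one by one yields FDK KO OD FDK FO FO KO FDK FO FDK KO OD OD FO FO KO FDK KO OD FDK FO; concatenated:

FDKKOODFDKFOFOKOFDKFOFDKKOODODFOFOKOFDKKOODFDKFO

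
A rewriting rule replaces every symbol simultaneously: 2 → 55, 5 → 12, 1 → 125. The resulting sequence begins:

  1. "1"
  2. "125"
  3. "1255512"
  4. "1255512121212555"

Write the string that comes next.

Replace each of the 16 characters of 1255512121212555 in place — 125 55 12 12 12 125 55 125 55 125 55 125 55 12 12 12 — and concatenate.

1255512121212555125551255512555121212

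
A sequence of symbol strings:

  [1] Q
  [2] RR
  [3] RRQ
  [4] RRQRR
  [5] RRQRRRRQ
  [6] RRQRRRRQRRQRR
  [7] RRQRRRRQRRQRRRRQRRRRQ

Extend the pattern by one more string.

RRQRRRRQRRQRRRRQRRRRQRRQRRRRQRRQRR

Each term (from the third on) is the previous term followed by the one before it: term 3 = RR·Q = RRQ.
The next term joins RRQRRRRQRRQRRRRQRRRRQ and RRQRRRRQRRQRR.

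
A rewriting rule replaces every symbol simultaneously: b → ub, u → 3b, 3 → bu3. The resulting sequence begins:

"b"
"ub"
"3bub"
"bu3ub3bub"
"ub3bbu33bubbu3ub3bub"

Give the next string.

3bubbu3ubub3bbu3bu3ub3bubub3bbu33bubbu3ub3bub

φ(ub3bbu33bubbu3ub3bub) expands symbol-by-symbol to 3b ub bu3 ub ub 3b bu3 bu3 ub 3b ub ub 3b bu3 3b ub bu3 ub 3b ub; joining the 20 pieces gives the next term.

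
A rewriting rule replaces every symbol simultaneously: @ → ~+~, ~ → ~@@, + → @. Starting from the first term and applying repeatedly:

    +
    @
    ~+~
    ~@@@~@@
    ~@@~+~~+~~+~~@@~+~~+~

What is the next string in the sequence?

Rewriting the 21 symbols of ~@@~+~~+~~+~~@@~+~~+~ one by one yields ~@@ ~+~ ~+~ ~@@ @ ~@@ ~@@ @ ~@@ ~@@ @ ~@@ ~@@ ~+~ ~+~ ~@@ @ ~@@ ~@@ @ ~@@; concatenated:

~@@~+~~+~~@@@~@@~@@@~@@~@@@~@@~@@~+~~+~~@@@~@@~@@@~@@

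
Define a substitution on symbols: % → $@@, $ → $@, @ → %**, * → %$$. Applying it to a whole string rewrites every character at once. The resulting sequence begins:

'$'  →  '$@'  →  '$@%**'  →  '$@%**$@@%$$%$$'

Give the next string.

$@%**$@@%$$%$$$@%**%**$@@$@$@$@@$@$@

Applying the rule to each of the 14 symbols of $@%**$@@%$$%$$ gives the pieces $@ %** $@@ %$$ %$$ $@ %** %** $@@ $@ $@ $@@ $@ $@, which concatenate to the answer.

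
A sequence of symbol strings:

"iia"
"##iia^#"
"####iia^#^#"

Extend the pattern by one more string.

Each term wraps the previous one in ## on the left and ^# on the right.
One more step from ####iia^#^# gives the answer.

######iia^#^#^#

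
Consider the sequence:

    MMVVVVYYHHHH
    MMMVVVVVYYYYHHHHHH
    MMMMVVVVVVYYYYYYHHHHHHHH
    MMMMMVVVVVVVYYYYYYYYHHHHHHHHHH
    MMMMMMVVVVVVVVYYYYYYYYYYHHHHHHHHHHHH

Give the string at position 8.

MMMMMMMMMVVVVVVVVVVVYYYYYYYYYYYYYYYYHHHHHHHHHHHHHHHHHH

The n-th term is n+1 M's then n+3 V's then 2n Y's then 2n+2 H's (n = 1, 2, …).
At n = 8 the blocks have lengths 9, 11, 16, 18.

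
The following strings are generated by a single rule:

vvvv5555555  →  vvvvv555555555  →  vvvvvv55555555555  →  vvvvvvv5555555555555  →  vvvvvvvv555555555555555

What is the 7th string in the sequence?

vvvvvvvvvv5555555555555555555

Reading off run lengths: v runs 4, 5, 6, 7, 8; 5 runs 7, 9, 11, 13, 15 — each is linear in n, where the shown terms are n = 3, 4, 5, 6, 7.
Setting n = 9 gives 10, 19 characters in each block.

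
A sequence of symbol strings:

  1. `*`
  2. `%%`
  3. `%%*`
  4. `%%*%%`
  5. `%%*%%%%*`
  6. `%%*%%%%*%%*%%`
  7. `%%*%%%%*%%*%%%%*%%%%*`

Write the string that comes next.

Each term (from the third on) is the previous term followed by the one before it: term 3 = %%·* = %%*.
The next term joins %%*%%%%*%%*%%%%*%%%%* and %%*%%%%*%%*%%.

%%*%%%%*%%*%%%%*%%%%*%%*%%%%*%%*%%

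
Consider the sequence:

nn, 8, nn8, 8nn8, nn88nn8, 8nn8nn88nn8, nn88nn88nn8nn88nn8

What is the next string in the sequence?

8nn8nn88nn8nn88nn88nn8nn88nn8

Each term (from the third on) is the two preceding terms concatenated in order: term 3 = nn·8 = nn8.
Continuing: 8nn8nn88nn8 · nn88nn88nn8nn88nn8 gives term 8.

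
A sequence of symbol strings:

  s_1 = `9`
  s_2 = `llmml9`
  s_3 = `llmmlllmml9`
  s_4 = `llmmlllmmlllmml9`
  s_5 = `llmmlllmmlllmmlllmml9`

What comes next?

Each term is the previous one with llmml prepended.
So the next term is llmml·llmmlllmmlllmmlllmml9.

llmmlllmmlllmmlllmmlllmml9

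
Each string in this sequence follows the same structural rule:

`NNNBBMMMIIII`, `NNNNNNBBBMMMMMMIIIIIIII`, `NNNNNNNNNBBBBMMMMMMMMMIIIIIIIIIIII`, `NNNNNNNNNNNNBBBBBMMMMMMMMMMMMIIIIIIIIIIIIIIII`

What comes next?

Each string has the form N^{3n} B^{n+1} M^{3n} I^{4n} (n = 1, 2, …).
At n = 5 the blocks have lengths 15, 6, 15, 20.

NNNNNNNNNNNNNNNBBBBBBMMMMMMMMMMMMMMMIIIIIIIIIIIIIIIIIIII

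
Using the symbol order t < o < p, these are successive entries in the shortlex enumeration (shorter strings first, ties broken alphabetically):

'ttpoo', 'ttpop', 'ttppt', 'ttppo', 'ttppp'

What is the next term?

Find the rightmost character of ttppp below p, bump it to the next letter, and reset everything to its right to t.

tottt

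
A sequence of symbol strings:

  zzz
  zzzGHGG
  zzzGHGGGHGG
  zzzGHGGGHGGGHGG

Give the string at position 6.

zzzGHGGGHGGGHGGGHGGGHGG

The strings grow by a fixed suffix GHGG each time.
From zzzGHGGGHGGGHGG, 2 further steps: zzzGHGGGHGGGHGG → zzzGHGGGHGGGHGGGHGG → (answer).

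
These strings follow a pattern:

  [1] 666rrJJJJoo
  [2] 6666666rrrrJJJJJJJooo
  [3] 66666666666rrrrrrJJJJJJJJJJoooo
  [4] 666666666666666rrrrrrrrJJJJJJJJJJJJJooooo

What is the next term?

Each string has the form 6^{4n-1} r^{2n} J^{3n+1} o^{n+1} (n = 1, 2, …).
At n = 5 the blocks have lengths 19, 10, 16, 6.

6666666666666666666rrrrrrrrrrJJJJJJJJJJJJJJJJoooooo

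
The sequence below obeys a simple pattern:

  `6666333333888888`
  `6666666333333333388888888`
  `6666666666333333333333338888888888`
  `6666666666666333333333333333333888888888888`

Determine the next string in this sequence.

The n-th term is 3n-2 6's then 4n-2 3's then 2n+2 8's, where the shown terms are n = 2, 3, 4, 5.
At n = 6 the blocks have lengths 16, 22, 14.

6666666666666666333333333333333333333388888888888888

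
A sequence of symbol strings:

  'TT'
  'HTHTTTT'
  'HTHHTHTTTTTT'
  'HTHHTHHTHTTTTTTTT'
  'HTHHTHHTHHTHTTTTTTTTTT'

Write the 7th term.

s(k+1) = HTH·s(k)·TT, so each term gains HTH as a prefix and TT as a suffix.
From HTHHTHHTHHTHTTTTTTTTTT, 2 further steps: HTHHTHHTHHTHTTTTTTTTTT → HTHHTHHTHHTHHTHTTTTTTTTTTTT → (answer).

HTHHTHHTHHTHHTHHTHTTTTTTTTTTTTTT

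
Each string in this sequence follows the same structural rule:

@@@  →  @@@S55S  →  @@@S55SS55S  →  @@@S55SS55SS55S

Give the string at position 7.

@@@S55SS55SS55SS55SS55SS55S

Each term is the previous one with S55S appended.
From @@@S55SS55SS55S, 3 further steps: @@@S55SS55SS55S → @@@S55SS55SS55SS55S → @@@S55SS55SS55SS55SS55S → (answer).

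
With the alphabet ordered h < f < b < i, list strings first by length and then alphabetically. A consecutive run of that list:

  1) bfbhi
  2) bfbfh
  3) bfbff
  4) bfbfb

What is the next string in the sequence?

bfbfi

Treat bfbfb as a base-4 numeral over the given alphabet and add one, carrying through any trailing i's.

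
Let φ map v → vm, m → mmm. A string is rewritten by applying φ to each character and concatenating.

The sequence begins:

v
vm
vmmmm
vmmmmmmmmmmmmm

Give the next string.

vmmmmmmmmmmmmmmmmmmmmmmmmmmmmmmmmmmmmmmmm

Applying the rule to each of the 14 symbols of vmmmmmmmmmmmmm gives the pieces vm mmm mmm mmm mmm mmm mmm mmm mmm mmm mmm mmm mmm mmm, which concatenate to the answer.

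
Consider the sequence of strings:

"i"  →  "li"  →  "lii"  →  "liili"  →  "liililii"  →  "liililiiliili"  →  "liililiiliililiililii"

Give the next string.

liililiiliililiililiiliililiiliili

This is a Fibonacci-style word recurrence s(k) = s(k−1)·s(k−2): e.g. li·i = lii.
Continuing: liililiiliililiililii · liililiiliili gives term 8.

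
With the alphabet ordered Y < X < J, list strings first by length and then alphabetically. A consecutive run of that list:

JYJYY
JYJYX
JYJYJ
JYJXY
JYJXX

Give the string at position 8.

Stepping forward 3 times from JYJXX: JYJXX → JYJXJ → JYJJY, then the target.

JYJJX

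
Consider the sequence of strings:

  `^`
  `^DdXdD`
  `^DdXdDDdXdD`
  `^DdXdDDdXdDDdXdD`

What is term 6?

The strings grow by a fixed suffix DdXdD each time.
From ^DdXdDDdXdDDdXdD, 2 further steps: ^DdXdDDdXdDDdXdD → ^DdXdDDdXdDDdXdDDdXdD → (answer).

^DdXdDDdXdDDdXdDDdXdDDdXdD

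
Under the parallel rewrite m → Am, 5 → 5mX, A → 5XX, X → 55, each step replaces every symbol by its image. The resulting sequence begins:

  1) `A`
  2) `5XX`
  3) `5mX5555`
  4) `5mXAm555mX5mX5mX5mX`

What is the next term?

Rewriting the 19 symbols of 5mXAm555mX5mX5mX5mX one by one yields 5mX Am 55 5XX Am 5mX 5mX 5mX Am 55 5mX Am 55 5mX Am 55 5mX Am 55; concatenated:

5mXAm555XXAm5mX5mX5mXAm555mXAm555mXAm555mXAm55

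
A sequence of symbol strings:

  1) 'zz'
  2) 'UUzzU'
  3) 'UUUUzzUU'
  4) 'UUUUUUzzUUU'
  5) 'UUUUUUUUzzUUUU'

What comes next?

UUUUUUUUUUzzUUUUU

s(k+1) = UU·s(k)·U, so each term gains UU as a prefix and U as a suffix.
One more step from UUUUUUUUzzUUUU gives the answer.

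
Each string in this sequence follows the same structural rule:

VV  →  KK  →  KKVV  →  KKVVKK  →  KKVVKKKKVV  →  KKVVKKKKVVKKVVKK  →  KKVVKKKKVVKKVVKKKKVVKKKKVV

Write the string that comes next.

Each term (from the third on) is the previous term followed by the one before it: term 3 = KK·VV = KKVV.
So term 8 is KKVVKKKKVVKKVVKKKKVVKKKKVV·KKVVKKKKVVKKVVKK.

KKVVKKKKVVKKVVKKKKVVKKKKVVKKVVKKKKVVKKVVKK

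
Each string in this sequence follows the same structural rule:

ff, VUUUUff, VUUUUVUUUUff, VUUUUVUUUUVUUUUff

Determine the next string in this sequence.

Each term is the previous one with VUUUU prepended.
Applying this once more to VUUUUVUUUUVUUUUff:

VUUUUVUUUUVUUUUVUUUUff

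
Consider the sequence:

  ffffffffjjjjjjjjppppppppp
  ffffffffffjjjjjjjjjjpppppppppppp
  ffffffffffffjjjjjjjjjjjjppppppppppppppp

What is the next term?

ffffffffffffffjjjjjjjjjjjjjjpppppppppppppppppp

Each string has the form f^{2n+2} j^{2n+2} p^{3n}, where the shown terms are n = 3, 4, 5.
Setting n = 6 gives 14, 14, 18 characters in each block.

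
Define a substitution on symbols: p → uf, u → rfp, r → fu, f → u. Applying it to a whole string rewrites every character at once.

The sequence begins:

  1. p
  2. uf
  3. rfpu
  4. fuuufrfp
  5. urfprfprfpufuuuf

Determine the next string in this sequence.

rfpfuuuffuuuffuuufrfpurfprfprfpu

Applying the rule to each of the 16 symbols of urfprfprfpufuuuf gives the pieces rfp fu u uf fu u uf fu u uf rfp u rfp rfp rfp u, which concatenate to the answer.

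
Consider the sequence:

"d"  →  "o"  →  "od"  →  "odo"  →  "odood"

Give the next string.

odoododo

Each term (from the third on) is the previous term followed by the one before it: term 3 = o·d = od.
So term 6 is odood·odo.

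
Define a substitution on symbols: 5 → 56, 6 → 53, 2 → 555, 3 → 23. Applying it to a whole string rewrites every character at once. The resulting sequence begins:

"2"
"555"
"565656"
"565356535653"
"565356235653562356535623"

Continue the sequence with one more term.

565356235653555235653562356535552356535623565355523

φ(565356235653562356535623) expands symbol-by-symbol to 56 53 56 23 56 53 555 23 56 53 56 23 56 53 555 23 56 53 56 23 56 53 555 23; joining the 24 pieces gives the next term.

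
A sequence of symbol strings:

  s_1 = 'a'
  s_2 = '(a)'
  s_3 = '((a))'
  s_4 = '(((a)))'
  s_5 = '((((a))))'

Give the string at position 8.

s(k+1) = (·s(k)·), so each term gains ( as a prefix and ) as a suffix.
From ((((a)))), 3 further steps: ((((a)))) → (((((a))))) → ((((((a)))))) → (answer).

(((((((a)))))))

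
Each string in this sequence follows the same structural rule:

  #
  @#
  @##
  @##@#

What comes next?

Each term (from the third on) is the previous term followed by the one before it: term 3 = @#·# = @##.
So term 5 is @##@#·@##.

@##@#@##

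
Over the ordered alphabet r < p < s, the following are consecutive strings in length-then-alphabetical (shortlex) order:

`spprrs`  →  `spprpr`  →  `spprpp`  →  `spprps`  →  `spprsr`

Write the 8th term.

Stepping forward 3 times from spprsr: spprsr → spprsp → spprss, then the target.

sppprr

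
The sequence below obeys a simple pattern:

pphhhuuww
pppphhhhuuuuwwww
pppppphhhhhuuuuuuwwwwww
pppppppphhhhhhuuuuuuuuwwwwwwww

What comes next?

Each string has the form p^{2n-2} h^{n+1} u^{2n-2} w^{2n-2}, where the shown terms are n = 2, 3, 4, 5.
For the next term, n = 6, so the run lengths are 10, 7, 10, 10.

pppppppppphhhhhhhuuuuuuuuuuwwwwwwwwww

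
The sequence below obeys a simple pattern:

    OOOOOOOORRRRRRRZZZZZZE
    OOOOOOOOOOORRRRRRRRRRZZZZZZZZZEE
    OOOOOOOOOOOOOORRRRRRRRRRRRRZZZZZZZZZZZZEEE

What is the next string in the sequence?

Term n consists of 3n+2 O's, followed by 3n+1 R's, followed by 3n Z's, followed by n-1 E's, where the shown terms are n = 2, 3, 4.
Setting n = 5 gives 17, 16, 15, 4 characters in each block.

OOOOOOOOOOOOOOOOORRRRRRRRRRRRRRRRZZZZZZZZZZZZZZZEEEE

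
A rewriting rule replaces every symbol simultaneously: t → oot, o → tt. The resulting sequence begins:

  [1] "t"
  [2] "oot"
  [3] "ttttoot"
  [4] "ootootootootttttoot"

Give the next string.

Rewriting the 19 symbols of ootootootootttttoot one by one yields tt tt oot tt tt oot tt tt oot tt tt oot oot oot oot oot tt tt oot; concatenated:

ttttootttttootttttootttttootootootootootttttoot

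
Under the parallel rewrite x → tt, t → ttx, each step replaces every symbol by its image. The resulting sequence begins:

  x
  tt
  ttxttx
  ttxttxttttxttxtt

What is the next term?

ttxttxttttxttxttttxttxttxttxttttxttxttttxttx

Applying the rule to each of the 16 symbols of ttxttxttttxttxtt gives the pieces ttx ttx tt ttx ttx tt ttx ttx ttx ttx tt ttx ttx tt ttx ttx, which concatenate to the answer.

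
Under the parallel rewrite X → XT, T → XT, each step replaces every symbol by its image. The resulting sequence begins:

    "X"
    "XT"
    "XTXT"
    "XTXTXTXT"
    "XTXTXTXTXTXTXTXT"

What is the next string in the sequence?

Applying the rule to each of the 16 symbols of XTXTXTXTXTXTXTXT gives the pieces XT XT XT XT XT XT XT XT XT XT XT XT XT XT XT XT, which concatenate to the answer.

XTXTXTXTXTXTXTXTXTXTXTXTXTXTXTXT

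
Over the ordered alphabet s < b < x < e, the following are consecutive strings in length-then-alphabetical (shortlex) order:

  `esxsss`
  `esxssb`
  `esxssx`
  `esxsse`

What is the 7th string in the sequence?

Stepping forward 3 times from esxsse: esxsse → esxsbs → esxsbb, then the target.

esxsbx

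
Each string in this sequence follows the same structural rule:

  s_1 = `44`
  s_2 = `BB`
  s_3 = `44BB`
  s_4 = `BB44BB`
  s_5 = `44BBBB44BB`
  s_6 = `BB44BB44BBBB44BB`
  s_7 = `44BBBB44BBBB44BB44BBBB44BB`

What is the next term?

BB44BB44BBBB44BB44BBBB44BBBB44BB44BBBB44BB

This is a Fibonacci-style word recurrence s(k) = s(k−2)·s(k−1): e.g. 44·BB = 44BB.
The next term joins BB44BB44BBBB44BB and 44BBBB44BBBB44BB44BBBB44BB.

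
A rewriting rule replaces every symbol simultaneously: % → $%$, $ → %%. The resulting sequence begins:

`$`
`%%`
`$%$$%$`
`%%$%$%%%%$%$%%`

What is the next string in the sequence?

Replace each of the 14 characters of %%$%$%%%%$%$%% in place — $%$ $%$ %% $%$ %% $%$ $%$ $%$ $%$ %% $%$ %% $%$ $%$ — and concatenate.

$%$$%$%%$%$%%$%$$%$$%$$%$%%$%$%%$%$$%$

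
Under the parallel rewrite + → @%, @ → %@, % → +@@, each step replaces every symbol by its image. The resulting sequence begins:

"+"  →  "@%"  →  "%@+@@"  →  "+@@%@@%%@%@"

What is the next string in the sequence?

Rewriting each symbol of +@@%@@%%@%@: +→@%, @→%@, @→%@, %→+@@, @→%@, @→%@, %→+@@, %→+@@, @→%@, %→+@@, @→%@, which concatenates to @% %@ %@ +@@ %@ %@ +@@ +@@ %@ +@@ %@.

@%%@%@+@@%@%@+@@+@@%@+@@%@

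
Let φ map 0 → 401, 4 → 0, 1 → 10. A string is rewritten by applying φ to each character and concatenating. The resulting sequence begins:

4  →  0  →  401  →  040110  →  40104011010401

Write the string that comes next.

Rewriting the 14 symbols of 40104011010401 one by one yields 0 401 10 401 0 401 10 10 401 10 401 0 401 10; concatenated:

0401104010401101040110401040110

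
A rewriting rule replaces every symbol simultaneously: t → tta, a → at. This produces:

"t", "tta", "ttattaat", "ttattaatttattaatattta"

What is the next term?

ttattaatttattaatatttattattaatttattaatatttaatttattattaat

Applying the rule to each of the 21 symbols of ttattaatttattaatattta gives the pieces tta tta at tta tta at at tta tta tta at tta tta at at tta at tta tta tta at, which concatenate to the answer.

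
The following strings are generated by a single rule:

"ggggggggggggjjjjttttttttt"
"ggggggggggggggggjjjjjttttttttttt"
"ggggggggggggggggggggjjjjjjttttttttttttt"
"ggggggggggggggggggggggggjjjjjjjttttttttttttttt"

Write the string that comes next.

ggggggggggggggggggggggggggggjjjjjjjjttttttttttttttttt

The n-th term is 4n g's then n+1 j's then 2n+3 t's, where the shown terms are n = 3, 4, 5, 6.
Setting n = 7 gives 28, 8, 17 characters in each block.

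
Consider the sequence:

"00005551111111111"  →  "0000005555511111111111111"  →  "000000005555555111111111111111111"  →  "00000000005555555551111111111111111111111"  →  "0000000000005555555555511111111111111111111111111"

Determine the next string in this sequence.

The n-th term is 2n 0's then 2n-1 5's then 4n+2 1's, where the shown terms are n = 2, 3, 4, 5, 6.
For the next term, n = 7, so the run lengths are 14, 13, 30.

000000000000005555555555555111111111111111111111111111111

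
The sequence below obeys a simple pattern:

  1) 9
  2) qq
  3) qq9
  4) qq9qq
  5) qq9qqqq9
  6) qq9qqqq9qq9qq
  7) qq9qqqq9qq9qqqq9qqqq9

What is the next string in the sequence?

qq9qqqq9qq9qqqq9qqqq9qq9qqqq9qq9qq

Each term (from the third on) is the previous term followed by the one before it: term 3 = qq·9 = qq9.
So term 8 is qq9qqqq9qq9qqqq9qqqq9·qq9qqqq9qq9qq.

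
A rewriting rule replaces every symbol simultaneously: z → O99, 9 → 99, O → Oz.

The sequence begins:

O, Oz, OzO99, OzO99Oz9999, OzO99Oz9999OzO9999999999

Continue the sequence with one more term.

Applying the rule to each of the 24 symbols of OzO99Oz9999OzO9999999999 gives the pieces Oz O99 Oz 99 99 Oz O99 99 99 99 99 Oz O99 Oz 99 99 99 99 99 99 99 99 99 99, which concatenate to the answer.

OzO99Oz9999OzO9999999999OzO99Oz99999999999999999999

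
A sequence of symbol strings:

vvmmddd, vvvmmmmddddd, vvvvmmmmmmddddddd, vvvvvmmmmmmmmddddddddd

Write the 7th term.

Reading off run lengths: v runs 2, 3, 4, 5; m runs 2, 4, 6, 8; d runs 3, 5, 7, 9 — each is linear in n (n = 1, 2, …).
For term 7, n = 7, so the run lengths are 8, 14, 15.

vvvvvvvvmmmmmmmmmmmmmmddddddddddddddd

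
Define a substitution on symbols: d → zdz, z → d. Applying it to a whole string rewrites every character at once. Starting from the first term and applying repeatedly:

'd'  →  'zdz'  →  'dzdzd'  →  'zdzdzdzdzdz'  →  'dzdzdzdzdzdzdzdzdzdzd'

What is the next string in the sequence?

Rewriting the 21 symbols of dzdzdzdzdzdzdzdzdzdzd one by one yields zdz d zdz d zdz d zdz d zdz d zdz d zdz d zdz d zdz d zdz d zdz; concatenated:

zdzdzdzdzdzdzdzdzdzdzdzdzdzdzdzdzdzdzdzdzdz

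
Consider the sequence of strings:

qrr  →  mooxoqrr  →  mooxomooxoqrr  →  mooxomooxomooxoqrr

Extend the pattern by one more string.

The strings grow by a fixed prefix mooxo each time.
One more step from mooxomooxomooxoqrr gives the answer.

mooxomooxomooxomooxoqrr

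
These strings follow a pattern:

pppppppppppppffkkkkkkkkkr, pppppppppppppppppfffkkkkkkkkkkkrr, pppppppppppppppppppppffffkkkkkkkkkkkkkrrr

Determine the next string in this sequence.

pppppppppppppppppppppppppfffffkkkkkkkkkkkkkkkrrrr

The n-th term is 4n+1 p's then n-1 f's then 2n+3 k's then n-2 r's, where the shown terms are n = 3, 4, 5.
Setting n = 6 gives 25, 5, 15, 4 characters in each block.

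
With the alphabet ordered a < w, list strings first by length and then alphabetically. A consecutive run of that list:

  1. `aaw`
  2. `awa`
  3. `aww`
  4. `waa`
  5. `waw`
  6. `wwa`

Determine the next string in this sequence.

www

Find the rightmost character of wwa below w, bump it to the next letter, and reset everything to its right to a.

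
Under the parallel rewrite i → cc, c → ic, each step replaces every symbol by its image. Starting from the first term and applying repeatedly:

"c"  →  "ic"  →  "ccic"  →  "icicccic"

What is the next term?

ccicccicicicccic

Rewriting each symbol of icicccic: i→cc, c→ic, i→cc, c→ic, c→ic, c→ic, i→cc, c→ic, which concatenates to cc ic cc ic ic ic cc ic.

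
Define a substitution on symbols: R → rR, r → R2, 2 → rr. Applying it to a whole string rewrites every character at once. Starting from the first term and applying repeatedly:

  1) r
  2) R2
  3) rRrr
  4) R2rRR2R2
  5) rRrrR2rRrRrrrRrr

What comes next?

Rewriting the 16 symbols of rRrrR2rRrRrrrRrr one by one yields R2 rR R2 R2 rR rr R2 rR R2 rR R2 R2 R2 rR R2 R2; concatenated:

R2rRR2R2rRrrR2rRR2rRR2R2R2rRR2R2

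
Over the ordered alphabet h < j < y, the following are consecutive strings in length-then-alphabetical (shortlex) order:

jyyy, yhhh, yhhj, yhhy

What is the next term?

yhjh

Find the rightmost character of yhhy below y, bump it to the next letter, and reset everything to its right to h.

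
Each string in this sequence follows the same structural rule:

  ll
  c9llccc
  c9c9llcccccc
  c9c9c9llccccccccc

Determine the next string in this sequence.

Each term wraps the previous one in c9 on the left and ccc on the right.
One more step from c9c9c9llccccccccc gives the answer.

c9c9c9c9llcccccccccccc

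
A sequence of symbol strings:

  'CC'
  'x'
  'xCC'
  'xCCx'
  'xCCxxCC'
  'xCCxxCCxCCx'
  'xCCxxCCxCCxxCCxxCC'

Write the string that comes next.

From term 3 onward, concatenate the last term with the second-to-last: x·CC = xCC, xCC·x = xCCx, …
Continuing: xCCxxCCxCCxxCCxxCC · xCCxxCCxCCx gives term 8.

xCCxxCCxCCxxCCxxCCxCCxxCCxCCx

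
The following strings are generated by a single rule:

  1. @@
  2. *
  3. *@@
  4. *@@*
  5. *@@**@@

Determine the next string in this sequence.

This is a Fibonacci-style word recurrence s(k) = s(k−1)·s(k−2): e.g. *·@@ = *@@.
The next term joins *@@**@@ and *@@*.

*@@**@@*@@*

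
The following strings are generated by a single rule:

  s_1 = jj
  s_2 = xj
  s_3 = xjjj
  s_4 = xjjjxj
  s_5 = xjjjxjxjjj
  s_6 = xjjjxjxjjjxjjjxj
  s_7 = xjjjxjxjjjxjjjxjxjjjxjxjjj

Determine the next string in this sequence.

xjjjxjxjjjxjjjxjxjjjxjxjjjxjjjxjxjjjxjjjxj

From term 3 onward, concatenate the last term with the second-to-last: xj·jj = xjjj, xjjj·xj = xjjjxj, …
So term 8 is xjjjxjxjjjxjjjxjxjjjxjxjjj·xjjjxjxjjjxjjjxj.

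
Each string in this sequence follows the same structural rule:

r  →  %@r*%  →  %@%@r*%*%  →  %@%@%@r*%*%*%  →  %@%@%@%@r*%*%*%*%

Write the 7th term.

%@%@%@%@%@%@r*%*%*%*%*%*%

s(k+1) = %@·s(k)·*%, so each term gains %@ as a prefix and *% as a suffix.
From %@%@%@%@r*%*%*%*%, 2 further steps: %@%@%@%@r*%*%*%*% → %@%@%@%@%@r*%*%*%*%*% → (answer).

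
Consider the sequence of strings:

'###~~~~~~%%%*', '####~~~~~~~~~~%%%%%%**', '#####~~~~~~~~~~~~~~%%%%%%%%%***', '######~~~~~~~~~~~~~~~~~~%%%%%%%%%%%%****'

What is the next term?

Each string has the form #^{n+2} ~^{4n+2} %^{3n} *^{n} (n = 1, 2, …).
At n = 5 the blocks have lengths 7, 22, 15, 5.

#######~~~~~~~~~~~~~~~~~~~~~~%%%%%%%%%%%%%%%*****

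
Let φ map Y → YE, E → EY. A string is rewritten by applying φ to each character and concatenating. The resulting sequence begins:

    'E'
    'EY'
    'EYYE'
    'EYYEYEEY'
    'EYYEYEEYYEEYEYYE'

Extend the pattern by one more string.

EYYEYEEYYEEYEYYEYEEYEYYEEYYEYEEY

Applying the rule to each of the 16 symbols of EYYEYEEYYEEYEYYE gives the pieces EY YE YE EY YE EY EY YE YE EY EY YE EY YE YE EY, which concatenate to the answer.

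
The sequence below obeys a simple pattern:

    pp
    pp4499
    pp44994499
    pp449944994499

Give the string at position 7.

The strings grow by a fixed suffix 4499 each time.
From pp449944994499, 3 further steps: pp449944994499 → pp4499449944994499 → pp44994499449944994499 → (answer).

pp449944994499449944994499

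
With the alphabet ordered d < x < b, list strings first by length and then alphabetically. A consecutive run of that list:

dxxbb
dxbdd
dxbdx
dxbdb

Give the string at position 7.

dxbxb

Stepping forward 3 times from dxbdb: dxbdb → dxbxd → dxbxx, then the target.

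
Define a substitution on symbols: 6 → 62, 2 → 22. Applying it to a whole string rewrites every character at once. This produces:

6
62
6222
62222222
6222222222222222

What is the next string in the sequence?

Rewriting the 16 symbols of 6222222222222222 one by one yields 62 22 22 22 22 22 22 22 22 22 22 22 22 22 22 22; concatenated:

62222222222222222222222222222222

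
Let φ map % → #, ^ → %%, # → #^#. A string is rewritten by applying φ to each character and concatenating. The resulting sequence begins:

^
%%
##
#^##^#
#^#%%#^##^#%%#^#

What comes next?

#^#%%#^####^#%%#^##^#%%#^####^#%%#^#

Replace each of the 16 characters of #^#%%#^##^#%%#^# in place — #^# %% #^# # # #^# %% #^# #^# %% #^# # # #^# %% #^# — and concatenate.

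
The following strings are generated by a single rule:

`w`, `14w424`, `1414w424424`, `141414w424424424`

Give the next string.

14141414w424424424424

s(k+1) = 14·s(k)·424, so each term gains 14 as a prefix and 424 as a suffix.
One more step from 141414w424424424 gives the answer.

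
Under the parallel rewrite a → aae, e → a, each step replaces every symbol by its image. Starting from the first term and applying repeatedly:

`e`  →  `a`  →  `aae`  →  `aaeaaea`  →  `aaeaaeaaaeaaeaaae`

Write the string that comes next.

Replace each of the 17 characters of aaeaaeaaaeaaeaaae in place — aae aae a aae aae a aae aae aae a aae aae a aae aae aae a — and concatenate.

aaeaaeaaaeaaeaaaeaaeaaeaaaeaaeaaaeaaeaaea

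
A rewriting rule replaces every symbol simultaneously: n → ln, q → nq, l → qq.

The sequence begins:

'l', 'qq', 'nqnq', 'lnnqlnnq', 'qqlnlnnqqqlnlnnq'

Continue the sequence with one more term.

Applying the rule to each of the 16 symbols of qqlnlnnqqqlnlnnq gives the pieces nq nq qq ln qq ln ln nq nq nq qq ln qq ln ln nq, which concatenate to the answer.

nqnqqqlnqqlnlnnqnqnqqqlnqqlnlnnq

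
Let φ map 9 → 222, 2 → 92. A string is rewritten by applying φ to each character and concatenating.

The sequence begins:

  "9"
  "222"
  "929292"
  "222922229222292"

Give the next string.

Replace each of the 15 characters of 222922229222292 in place — 92 92 92 222 92 92 92 92 222 92 92 92 92 222 92 — and concatenate.

929292222929292922229292929222292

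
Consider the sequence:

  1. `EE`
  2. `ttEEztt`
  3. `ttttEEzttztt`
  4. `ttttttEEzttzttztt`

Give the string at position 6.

ttttttttttEEzttzttzttzttztt

Every step adds tt to the front and ztt to the end of the previous string.
From ttttttEEzttzttztt, 2 further steps: ttttttEEzttzttztt → ttttttttEEzttzttzttztt → (answer).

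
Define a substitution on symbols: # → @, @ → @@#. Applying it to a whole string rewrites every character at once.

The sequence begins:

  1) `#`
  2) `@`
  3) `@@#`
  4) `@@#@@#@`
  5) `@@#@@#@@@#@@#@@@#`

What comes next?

Rewriting the 17 symbols of @@#@@#@@@#@@#@@@# one by one yields @@# @@# @ @@# @@# @ @@# @@# @@# @ @@# @@# @ @@# @@# @@# @; concatenated:

@@#@@#@@@#@@#@@@#@@#@@#@@@#@@#@@@#@@#@@#@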